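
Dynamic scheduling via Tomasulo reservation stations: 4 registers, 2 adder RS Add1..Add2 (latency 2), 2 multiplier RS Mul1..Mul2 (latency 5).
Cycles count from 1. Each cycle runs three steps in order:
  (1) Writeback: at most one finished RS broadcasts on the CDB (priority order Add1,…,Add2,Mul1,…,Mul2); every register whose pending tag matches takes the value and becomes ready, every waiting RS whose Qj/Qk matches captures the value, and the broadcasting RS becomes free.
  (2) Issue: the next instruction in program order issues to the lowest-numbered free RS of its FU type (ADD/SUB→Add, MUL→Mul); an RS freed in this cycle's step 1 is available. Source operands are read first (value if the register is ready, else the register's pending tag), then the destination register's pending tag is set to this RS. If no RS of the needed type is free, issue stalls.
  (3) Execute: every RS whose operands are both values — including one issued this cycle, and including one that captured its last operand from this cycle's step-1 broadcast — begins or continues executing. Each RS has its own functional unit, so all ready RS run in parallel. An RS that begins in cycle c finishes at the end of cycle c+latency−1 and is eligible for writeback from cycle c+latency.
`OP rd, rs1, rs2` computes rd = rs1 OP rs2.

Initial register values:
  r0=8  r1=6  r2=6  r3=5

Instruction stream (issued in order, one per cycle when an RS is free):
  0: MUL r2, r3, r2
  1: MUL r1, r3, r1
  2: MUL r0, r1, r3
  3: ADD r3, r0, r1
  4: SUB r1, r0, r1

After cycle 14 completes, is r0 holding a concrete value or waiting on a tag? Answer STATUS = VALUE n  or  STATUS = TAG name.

STATUS = VALUE 150

  c1: issue MUL r2<-Mul1  regs: r0:8,r1:6,r2:Mul1,r3:5
  c2: issue MUL r1<-Mul2  regs: r0:8,r1:Mul2,r2:Mul1,r3:5
  c3: stall  regs: r0:8,r1:Mul2,r2:Mul1,r3:5
  c4: stall  regs: r0:8,r1:Mul2,r2:Mul1,r3:5
  c5: stall  regs: r0:8,r1:Mul2,r2:Mul1,r3:5
  c6: CDB Mul1=30; issue MUL r0<-Mul1  regs: r0:Mul1,r1:Mul2,r2:30,r3:5
  c7: CDB Mul2=30; issue ADD r3<-Add1  regs: r0:Mul1,r1:30,r2:30,r3:Add1
  c8: issue SUB r1<-Add2  regs: r0:Mul1,r1:Add2,r2:30,r3:Add1
  c9: -  regs: r0:Mul1,r1:Add2,r2:30,r3:Add1
  c10: -  regs: r0:Mul1,r1:Add2,r2:30,r3:Add1
  c11: -  regs: r0:Mul1,r1:Add2,r2:30,r3:Add1
  c12: CDB Mul1=150  regs: r0:150,r1:Add2,r2:30,r3:Add1
  c13: -  regs: r0:150,r1:Add2,r2:30,r3:Add1
  c14: CDB Add1=180  regs: r0:150,r1:Add2,r2:30,r3:180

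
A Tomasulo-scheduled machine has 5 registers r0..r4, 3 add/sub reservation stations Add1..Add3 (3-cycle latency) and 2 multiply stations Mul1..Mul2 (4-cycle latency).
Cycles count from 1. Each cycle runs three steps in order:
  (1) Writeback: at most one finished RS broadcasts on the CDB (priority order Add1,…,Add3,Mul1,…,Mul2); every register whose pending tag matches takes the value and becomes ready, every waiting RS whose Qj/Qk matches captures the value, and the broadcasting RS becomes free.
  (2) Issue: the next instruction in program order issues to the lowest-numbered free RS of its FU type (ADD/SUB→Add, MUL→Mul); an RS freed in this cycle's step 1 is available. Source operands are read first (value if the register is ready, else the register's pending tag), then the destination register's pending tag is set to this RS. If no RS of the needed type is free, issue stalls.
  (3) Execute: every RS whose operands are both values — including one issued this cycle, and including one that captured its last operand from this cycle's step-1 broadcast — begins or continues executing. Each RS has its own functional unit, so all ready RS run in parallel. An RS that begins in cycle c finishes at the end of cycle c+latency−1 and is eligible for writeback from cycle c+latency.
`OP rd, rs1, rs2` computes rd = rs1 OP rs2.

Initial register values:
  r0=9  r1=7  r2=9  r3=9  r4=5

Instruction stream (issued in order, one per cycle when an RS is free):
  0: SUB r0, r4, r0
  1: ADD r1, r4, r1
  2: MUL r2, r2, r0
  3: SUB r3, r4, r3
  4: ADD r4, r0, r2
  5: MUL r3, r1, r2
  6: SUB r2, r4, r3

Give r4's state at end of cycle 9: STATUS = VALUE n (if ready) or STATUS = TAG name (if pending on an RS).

STATUS = TAG Add2

c1: issue SUB r0<-Add1 | r0:Add1,r1:7,r2:9,r3:9,r4:5
c2: issue ADD r1<-Add2 | r0:Add1,r1:Add2,r2:9,r3:9,r4:5
c3: issue MUL r2<-Mul1 | r0:Add1,r1:Add2,r2:Mul1,r3:9,r4:5
c4: CDB Add1=-4; issue SUB r3<-Add1 | r0:-4,r1:Add2,r2:Mul1,r3:Add1,r4:5
c5: CDB Add2=12; issue ADD r4<-Add2 | r0:-4,r1:12,r2:Mul1,r3:Add1,r4:Add2
c6: issue MUL r3<-Mul2 | r0:-4,r1:12,r2:Mul1,r3:Mul2,r4:Add2
c7: CDB Add1=-4; issue SUB r2<-Add1 | r0:-4,r1:12,r2:Add1,r3:Mul2,r4:Add2
c8: CDB Mul1=-36 | r0:-4,r1:12,r2:Add1,r3:Mul2,r4:Add2
c9: - | r0:-4,r1:12,r2:Add1,r3:Mul2,r4:Add2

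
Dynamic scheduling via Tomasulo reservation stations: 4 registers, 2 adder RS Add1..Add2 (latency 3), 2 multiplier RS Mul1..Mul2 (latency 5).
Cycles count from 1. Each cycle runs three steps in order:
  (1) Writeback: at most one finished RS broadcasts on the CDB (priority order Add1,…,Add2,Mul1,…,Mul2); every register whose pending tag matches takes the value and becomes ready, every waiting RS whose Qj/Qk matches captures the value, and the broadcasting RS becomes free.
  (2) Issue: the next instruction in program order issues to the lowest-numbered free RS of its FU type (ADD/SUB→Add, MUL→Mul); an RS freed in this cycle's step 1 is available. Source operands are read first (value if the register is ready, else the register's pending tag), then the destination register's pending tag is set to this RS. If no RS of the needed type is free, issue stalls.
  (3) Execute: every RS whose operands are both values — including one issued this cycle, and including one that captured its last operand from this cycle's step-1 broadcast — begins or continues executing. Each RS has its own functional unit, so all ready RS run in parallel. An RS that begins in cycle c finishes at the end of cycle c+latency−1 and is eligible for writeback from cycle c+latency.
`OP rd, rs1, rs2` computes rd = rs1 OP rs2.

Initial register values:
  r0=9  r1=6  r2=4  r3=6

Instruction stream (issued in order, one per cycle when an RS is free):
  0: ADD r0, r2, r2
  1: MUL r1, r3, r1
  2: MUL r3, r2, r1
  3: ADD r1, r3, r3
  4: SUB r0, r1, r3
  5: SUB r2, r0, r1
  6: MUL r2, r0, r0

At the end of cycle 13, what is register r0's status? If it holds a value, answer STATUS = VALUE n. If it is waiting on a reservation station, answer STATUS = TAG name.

STATUS = TAG Add2

  c1: issue ADD r0<-Add1  regs: r0:Add1,r1:6,r2:4,r3:6
  c2: issue MUL r1<-Mul1  regs: r0:Add1,r1:Mul1,r2:4,r3:6
  c3: issue MUL r3<-Mul2  regs: r0:Add1,r1:Mul1,r2:4,r3:Mul2
  c4: CDB Add1=8; issue ADD r1<-Add1  regs: r0:8,r1:Add1,r2:4,r3:Mul2
  c5: issue SUB r0<-Add2  regs: r0:Add2,r1:Add1,r2:4,r3:Mul2
  c6: stall  regs: r0:Add2,r1:Add1,r2:4,r3:Mul2
  c7: CDB Mul1=36; stall  regs: r0:Add2,r1:Add1,r2:4,r3:Mul2
  c8: stall  regs: r0:Add2,r1:Add1,r2:4,r3:Mul2
  c9: stall  regs: r0:Add2,r1:Add1,r2:4,r3:Mul2
  c10: stall  regs: r0:Add2,r1:Add1,r2:4,r3:Mul2
  c11: stall  regs: r0:Add2,r1:Add1,r2:4,r3:Mul2
  c12: CDB Mul2=144; stall  regs: r0:Add2,r1:Add1,r2:4,r3:144
  c13: stall  regs: r0:Add2,r1:Add1,r2:4,r3:144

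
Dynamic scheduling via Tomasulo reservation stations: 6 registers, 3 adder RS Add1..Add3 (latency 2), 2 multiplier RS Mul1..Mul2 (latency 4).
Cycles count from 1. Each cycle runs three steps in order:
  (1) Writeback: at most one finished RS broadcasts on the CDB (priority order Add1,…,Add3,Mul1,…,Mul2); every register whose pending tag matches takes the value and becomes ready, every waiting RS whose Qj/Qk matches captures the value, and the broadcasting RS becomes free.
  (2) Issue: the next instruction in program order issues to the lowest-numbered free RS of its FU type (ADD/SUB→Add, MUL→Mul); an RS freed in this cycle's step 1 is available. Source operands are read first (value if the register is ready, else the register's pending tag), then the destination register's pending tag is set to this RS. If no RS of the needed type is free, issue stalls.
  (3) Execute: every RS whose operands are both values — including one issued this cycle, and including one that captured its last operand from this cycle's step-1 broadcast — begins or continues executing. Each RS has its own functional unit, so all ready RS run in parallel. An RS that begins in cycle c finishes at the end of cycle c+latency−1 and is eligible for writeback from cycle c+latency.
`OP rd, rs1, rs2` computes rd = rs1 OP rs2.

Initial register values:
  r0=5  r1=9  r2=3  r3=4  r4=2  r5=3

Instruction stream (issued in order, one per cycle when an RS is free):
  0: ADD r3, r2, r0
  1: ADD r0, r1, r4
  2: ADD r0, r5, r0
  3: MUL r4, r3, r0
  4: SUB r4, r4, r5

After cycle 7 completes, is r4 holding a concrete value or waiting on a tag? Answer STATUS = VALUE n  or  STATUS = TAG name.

STATUS = TAG Add2

c1: issue ADD r3<-Add1 | r0:5,r1:9,r2:3,r3:Add1,r4:2,r5:3
c2: issue ADD r0<-Add2 | r0:Add2,r1:9,r2:3,r3:Add1,r4:2,r5:3
c3: CDB Add1=8; issue ADD r0<-Add1 | r0:Add1,r1:9,r2:3,r3:8,r4:2,r5:3
c4: CDB Add2=11; issue MUL r4<-Mul1 | r0:Add1,r1:9,r2:3,r3:8,r4:Mul1,r5:3
c5: issue SUB r4<-Add2 | r0:Add1,r1:9,r2:3,r3:8,r4:Add2,r5:3
c6: CDB Add1=14 | r0:14,r1:9,r2:3,r3:8,r4:Add2,r5:3
c7: - | r0:14,r1:9,r2:3,r3:8,r4:Add2,r5:3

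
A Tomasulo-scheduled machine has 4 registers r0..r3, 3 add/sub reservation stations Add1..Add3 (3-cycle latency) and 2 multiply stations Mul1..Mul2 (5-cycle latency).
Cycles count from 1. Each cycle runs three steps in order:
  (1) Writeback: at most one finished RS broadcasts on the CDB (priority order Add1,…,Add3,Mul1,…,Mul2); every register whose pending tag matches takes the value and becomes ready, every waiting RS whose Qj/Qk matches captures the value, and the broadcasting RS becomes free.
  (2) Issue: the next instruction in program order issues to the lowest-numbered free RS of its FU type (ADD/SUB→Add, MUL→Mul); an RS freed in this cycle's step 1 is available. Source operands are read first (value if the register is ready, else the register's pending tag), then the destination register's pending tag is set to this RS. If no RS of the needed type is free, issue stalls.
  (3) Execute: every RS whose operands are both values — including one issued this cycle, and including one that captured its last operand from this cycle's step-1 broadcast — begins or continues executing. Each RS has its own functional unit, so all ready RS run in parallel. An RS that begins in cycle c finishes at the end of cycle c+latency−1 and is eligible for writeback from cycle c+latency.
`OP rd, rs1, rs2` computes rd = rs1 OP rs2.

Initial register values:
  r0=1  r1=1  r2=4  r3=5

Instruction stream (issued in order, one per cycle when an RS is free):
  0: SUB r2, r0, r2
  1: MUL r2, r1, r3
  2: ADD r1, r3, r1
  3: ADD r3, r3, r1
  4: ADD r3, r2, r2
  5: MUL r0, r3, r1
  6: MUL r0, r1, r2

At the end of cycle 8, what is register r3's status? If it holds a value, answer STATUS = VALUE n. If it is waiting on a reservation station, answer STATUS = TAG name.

cycle 1: issue SUB r2<-Add1 // r0:1,r1:1,r2:Add1,r3:5
cycle 2: issue MUL r2<-Mul1 // r0:1,r1:1,r2:Mul1,r3:5
cycle 3: issue ADD r1<-Add2 // r0:1,r1:Add2,r2:Mul1,r3:5
cycle 4: CDB Add1=-3; issue ADD r3<-Add1 // r0:1,r1:Add2,r2:Mul1,r3:Add1
cycle 5: issue ADD r3<-Add3 // r0:1,r1:Add2,r2:Mul1,r3:Add3
cycle 6: CDB Add2=6; issue MUL r0<-Mul2 // r0:Mul2,r1:6,r2:Mul1,r3:Add3
cycle 7: CDB Mul1=5; issue MUL r0<-Mul1 // r0:Mul1,r1:6,r2:5,r3:Add3
cycle 8: - // r0:Mul1,r1:6,r2:5,r3:Add3

STATUS = TAG Add3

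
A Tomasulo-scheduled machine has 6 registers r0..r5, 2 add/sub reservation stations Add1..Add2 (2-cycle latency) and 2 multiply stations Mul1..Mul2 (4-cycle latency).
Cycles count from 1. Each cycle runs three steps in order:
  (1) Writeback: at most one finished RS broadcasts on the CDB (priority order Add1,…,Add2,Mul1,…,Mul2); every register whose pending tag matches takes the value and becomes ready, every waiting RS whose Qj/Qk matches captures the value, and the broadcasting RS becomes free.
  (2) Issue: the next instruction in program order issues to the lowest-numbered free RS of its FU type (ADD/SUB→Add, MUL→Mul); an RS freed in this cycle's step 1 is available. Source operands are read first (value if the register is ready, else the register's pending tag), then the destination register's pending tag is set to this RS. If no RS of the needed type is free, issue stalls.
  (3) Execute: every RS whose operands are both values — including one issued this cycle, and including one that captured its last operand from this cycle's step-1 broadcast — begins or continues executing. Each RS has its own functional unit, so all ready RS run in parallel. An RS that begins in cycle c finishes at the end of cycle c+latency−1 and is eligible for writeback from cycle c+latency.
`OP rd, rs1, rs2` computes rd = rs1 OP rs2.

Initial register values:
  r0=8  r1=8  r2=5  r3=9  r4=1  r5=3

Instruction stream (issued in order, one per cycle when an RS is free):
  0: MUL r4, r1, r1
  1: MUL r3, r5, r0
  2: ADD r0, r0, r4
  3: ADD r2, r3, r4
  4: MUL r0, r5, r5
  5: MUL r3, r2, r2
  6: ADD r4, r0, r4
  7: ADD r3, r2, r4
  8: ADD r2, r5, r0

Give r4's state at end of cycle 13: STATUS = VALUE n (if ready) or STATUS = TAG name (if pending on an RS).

STATUS = VALUE 73

  c1: issue MUL r4<-Mul1  regs: r0:8,r1:8,r2:5,r3:9,r4:Mul1,r5:3
  c2: issue MUL r3<-Mul2  regs: r0:8,r1:8,r2:5,r3:Mul2,r4:Mul1,r5:3
  c3: issue ADD r0<-Add1  regs: r0:Add1,r1:8,r2:5,r3:Mul2,r4:Mul1,r5:3
  c4: issue ADD r2<-Add2  regs: r0:Add1,r1:8,r2:Add2,r3:Mul2,r4:Mul1,r5:3
  c5: CDB Mul1=64; issue MUL r0<-Mul1  regs: r0:Mul1,r1:8,r2:Add2,r3:Mul2,r4:64,r5:3
  c6: CDB Mul2=24; issue MUL r3<-Mul2  regs: r0:Mul1,r1:8,r2:Add2,r3:Mul2,r4:64,r5:3
  c7: CDB Add1=72; issue ADD r4<-Add1  regs: r0:Mul1,r1:8,r2:Add2,r3:Mul2,r4:Add1,r5:3
  c8: CDB Add2=88; issue ADD r3<-Add2  regs: r0:Mul1,r1:8,r2:88,r3:Add2,r4:Add1,r5:3
  c9: CDB Mul1=9; stall  regs: r0:9,r1:8,r2:88,r3:Add2,r4:Add1,r5:3
  c10: stall  regs: r0:9,r1:8,r2:88,r3:Add2,r4:Add1,r5:3
  c11: CDB Add1=73; issue ADD r2<-Add1  regs: r0:9,r1:8,r2:Add1,r3:Add2,r4:73,r5:3
  c12: CDB Mul2=7744  regs: r0:9,r1:8,r2:Add1,r3:Add2,r4:73,r5:3
  c13: CDB Add1=12  regs: r0:9,r1:8,r2:12,r3:Add2,r4:73,r5:3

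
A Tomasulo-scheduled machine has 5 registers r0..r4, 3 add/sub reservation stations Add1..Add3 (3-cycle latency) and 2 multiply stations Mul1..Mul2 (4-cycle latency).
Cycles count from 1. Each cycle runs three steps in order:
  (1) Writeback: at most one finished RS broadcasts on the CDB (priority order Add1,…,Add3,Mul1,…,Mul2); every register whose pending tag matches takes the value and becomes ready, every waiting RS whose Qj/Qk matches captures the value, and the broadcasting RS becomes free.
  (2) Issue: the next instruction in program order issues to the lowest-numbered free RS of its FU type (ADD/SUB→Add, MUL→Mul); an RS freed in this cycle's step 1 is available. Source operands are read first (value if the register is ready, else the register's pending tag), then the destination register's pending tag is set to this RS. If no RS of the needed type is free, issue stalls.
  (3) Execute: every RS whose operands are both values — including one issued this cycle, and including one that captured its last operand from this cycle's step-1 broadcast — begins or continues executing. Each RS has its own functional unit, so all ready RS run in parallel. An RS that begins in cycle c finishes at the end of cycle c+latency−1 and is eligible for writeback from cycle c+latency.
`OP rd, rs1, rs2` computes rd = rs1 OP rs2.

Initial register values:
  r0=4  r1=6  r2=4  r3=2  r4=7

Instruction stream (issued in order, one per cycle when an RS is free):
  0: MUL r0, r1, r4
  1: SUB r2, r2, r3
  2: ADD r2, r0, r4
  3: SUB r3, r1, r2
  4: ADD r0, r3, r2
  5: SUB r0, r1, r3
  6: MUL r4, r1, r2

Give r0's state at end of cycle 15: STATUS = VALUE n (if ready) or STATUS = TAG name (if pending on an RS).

cycle 1: issue MUL r0<-Mul1 // r0:Mul1,r1:6,r2:4,r3:2,r4:7
cycle 2: issue SUB r2<-Add1 // r0:Mul1,r1:6,r2:Add1,r3:2,r4:7
cycle 3: issue ADD r2<-Add2 // r0:Mul1,r1:6,r2:Add2,r3:2,r4:7
cycle 4: issue SUB r3<-Add3 // r0:Mul1,r1:6,r2:Add2,r3:Add3,r4:7
cycle 5: CDB Add1=2; issue ADD r0<-Add1 // r0:Add1,r1:6,r2:Add2,r3:Add3,r4:7
cycle 6: CDB Mul1=42; stall // r0:Add1,r1:6,r2:Add2,r3:Add3,r4:7
cycle 7: stall // r0:Add1,r1:6,r2:Add2,r3:Add3,r4:7
cycle 8: stall // r0:Add1,r1:6,r2:Add2,r3:Add3,r4:7
cycle 9: CDB Add2=49; issue SUB r0<-Add2 // r0:Add2,r1:6,r2:49,r3:Add3,r4:7
cycle 10: issue MUL r4<-Mul1 // r0:Add2,r1:6,r2:49,r3:Add3,r4:Mul1
cycle 11: - // r0:Add2,r1:6,r2:49,r3:Add3,r4:Mul1
cycle 12: CDB Add3=-43 // r0:Add2,r1:6,r2:49,r3:-43,r4:Mul1
cycle 13: - // r0:Add2,r1:6,r2:49,r3:-43,r4:Mul1
cycle 14: CDB Mul1=294 // r0:Add2,r1:6,r2:49,r3:-43,r4:294
cycle 15: CDB Add1=6 // r0:Add2,r1:6,r2:49,r3:-43,r4:294

STATUS = TAG Add2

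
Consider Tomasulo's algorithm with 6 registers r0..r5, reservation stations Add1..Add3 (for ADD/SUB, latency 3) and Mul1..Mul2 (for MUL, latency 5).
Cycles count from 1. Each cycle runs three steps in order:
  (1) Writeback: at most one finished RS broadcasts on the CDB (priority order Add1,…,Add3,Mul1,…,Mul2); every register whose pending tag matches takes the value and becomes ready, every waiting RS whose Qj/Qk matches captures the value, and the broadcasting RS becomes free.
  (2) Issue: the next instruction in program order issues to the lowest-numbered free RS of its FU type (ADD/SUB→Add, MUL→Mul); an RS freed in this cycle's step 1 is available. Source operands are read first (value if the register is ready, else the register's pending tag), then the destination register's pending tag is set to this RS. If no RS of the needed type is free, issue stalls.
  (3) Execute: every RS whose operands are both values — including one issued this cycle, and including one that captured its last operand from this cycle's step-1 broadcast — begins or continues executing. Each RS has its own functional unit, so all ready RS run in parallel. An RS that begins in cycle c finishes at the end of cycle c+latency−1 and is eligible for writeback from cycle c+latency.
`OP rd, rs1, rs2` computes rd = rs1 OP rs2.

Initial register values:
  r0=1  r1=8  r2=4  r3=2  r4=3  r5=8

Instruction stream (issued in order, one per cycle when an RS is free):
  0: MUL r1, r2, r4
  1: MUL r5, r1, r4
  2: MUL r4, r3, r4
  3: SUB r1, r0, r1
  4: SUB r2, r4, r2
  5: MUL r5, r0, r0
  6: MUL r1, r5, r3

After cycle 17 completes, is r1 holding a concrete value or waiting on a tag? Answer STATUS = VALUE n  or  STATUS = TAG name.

c1: issue MUL r1<-Mul1 | r0:1,r1:Mul1,r2:4,r3:2,r4:3,r5:8
c2: issue MUL r5<-Mul2 | r0:1,r1:Mul1,r2:4,r3:2,r4:3,r5:Mul2
c3: stall | r0:1,r1:Mul1,r2:4,r3:2,r4:3,r5:Mul2
c4: stall | r0:1,r1:Mul1,r2:4,r3:2,r4:3,r5:Mul2
c5: stall | r0:1,r1:Mul1,r2:4,r3:2,r4:3,r5:Mul2
c6: CDB Mul1=12; issue MUL r4<-Mul1 | r0:1,r1:12,r2:4,r3:2,r4:Mul1,r5:Mul2
c7: issue SUB r1<-Add1 | r0:1,r1:Add1,r2:4,r3:2,r4:Mul1,r5:Mul2
c8: issue SUB r2<-Add2 | r0:1,r1:Add1,r2:Add2,r3:2,r4:Mul1,r5:Mul2
c9: stall | r0:1,r1:Add1,r2:Add2,r3:2,r4:Mul1,r5:Mul2
c10: CDB Add1=-11; stall | r0:1,r1:-11,r2:Add2,r3:2,r4:Mul1,r5:Mul2
c11: CDB Mul1=6; issue MUL r5<-Mul1 | r0:1,r1:-11,r2:Add2,r3:2,r4:6,r5:Mul1
c12: CDB Mul2=36; issue MUL r1<-Mul2 | r0:1,r1:Mul2,r2:Add2,r3:2,r4:6,r5:Mul1
c13: - | r0:1,r1:Mul2,r2:Add2,r3:2,r4:6,r5:Mul1
c14: CDB Add2=2 | r0:1,r1:Mul2,r2:2,r3:2,r4:6,r5:Mul1
c15: - | r0:1,r1:Mul2,r2:2,r3:2,r4:6,r5:Mul1
c16: CDB Mul1=1 | r0:1,r1:Mul2,r2:2,r3:2,r4:6,r5:1
c17: - | r0:1,r1:Mul2,r2:2,r3:2,r4:6,r5:1

STATUS = TAG Mul2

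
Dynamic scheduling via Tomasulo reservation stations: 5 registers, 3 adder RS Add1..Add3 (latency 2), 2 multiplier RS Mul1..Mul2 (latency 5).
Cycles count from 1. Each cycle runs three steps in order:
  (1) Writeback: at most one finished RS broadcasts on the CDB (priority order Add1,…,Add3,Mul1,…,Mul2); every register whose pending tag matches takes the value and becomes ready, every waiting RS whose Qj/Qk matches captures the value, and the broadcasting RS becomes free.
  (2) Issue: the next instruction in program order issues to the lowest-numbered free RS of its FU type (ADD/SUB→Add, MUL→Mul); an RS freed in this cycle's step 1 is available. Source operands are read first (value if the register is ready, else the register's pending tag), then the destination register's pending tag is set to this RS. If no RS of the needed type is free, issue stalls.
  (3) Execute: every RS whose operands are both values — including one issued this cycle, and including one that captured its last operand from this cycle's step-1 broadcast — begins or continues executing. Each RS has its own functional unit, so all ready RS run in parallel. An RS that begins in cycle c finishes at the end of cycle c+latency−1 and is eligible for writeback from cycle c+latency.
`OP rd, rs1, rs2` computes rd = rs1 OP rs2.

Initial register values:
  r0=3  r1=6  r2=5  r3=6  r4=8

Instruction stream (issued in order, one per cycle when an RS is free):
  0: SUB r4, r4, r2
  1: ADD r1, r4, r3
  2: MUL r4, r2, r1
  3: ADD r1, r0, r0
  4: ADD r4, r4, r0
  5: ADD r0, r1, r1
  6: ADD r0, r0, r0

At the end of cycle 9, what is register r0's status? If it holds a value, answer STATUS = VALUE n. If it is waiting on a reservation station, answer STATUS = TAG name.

STATUS = TAG Add3

  c1: issue SUB r4<-Add1  regs: r0:3,r1:6,r2:5,r3:6,r4:Add1
  c2: issue ADD r1<-Add2  regs: r0:3,r1:Add2,r2:5,r3:6,r4:Add1
  c3: CDB Add1=3; issue MUL r4<-Mul1  regs: r0:3,r1:Add2,r2:5,r3:6,r4:Mul1
  c4: issue ADD r1<-Add1  regs: r0:3,r1:Add1,r2:5,r3:6,r4:Mul1
  c5: CDB Add2=9; issue ADD r4<-Add2  regs: r0:3,r1:Add1,r2:5,r3:6,r4:Add2
  c6: CDB Add1=6; issue ADD r0<-Add1  regs: r0:Add1,r1:6,r2:5,r3:6,r4:Add2
  c7: issue ADD r0<-Add3  regs: r0:Add3,r1:6,r2:5,r3:6,r4:Add2
  c8: CDB Add1=12  regs: r0:Add3,r1:6,r2:5,r3:6,r4:Add2
  c9: -  regs: r0:Add3,r1:6,r2:5,r3:6,r4:Add2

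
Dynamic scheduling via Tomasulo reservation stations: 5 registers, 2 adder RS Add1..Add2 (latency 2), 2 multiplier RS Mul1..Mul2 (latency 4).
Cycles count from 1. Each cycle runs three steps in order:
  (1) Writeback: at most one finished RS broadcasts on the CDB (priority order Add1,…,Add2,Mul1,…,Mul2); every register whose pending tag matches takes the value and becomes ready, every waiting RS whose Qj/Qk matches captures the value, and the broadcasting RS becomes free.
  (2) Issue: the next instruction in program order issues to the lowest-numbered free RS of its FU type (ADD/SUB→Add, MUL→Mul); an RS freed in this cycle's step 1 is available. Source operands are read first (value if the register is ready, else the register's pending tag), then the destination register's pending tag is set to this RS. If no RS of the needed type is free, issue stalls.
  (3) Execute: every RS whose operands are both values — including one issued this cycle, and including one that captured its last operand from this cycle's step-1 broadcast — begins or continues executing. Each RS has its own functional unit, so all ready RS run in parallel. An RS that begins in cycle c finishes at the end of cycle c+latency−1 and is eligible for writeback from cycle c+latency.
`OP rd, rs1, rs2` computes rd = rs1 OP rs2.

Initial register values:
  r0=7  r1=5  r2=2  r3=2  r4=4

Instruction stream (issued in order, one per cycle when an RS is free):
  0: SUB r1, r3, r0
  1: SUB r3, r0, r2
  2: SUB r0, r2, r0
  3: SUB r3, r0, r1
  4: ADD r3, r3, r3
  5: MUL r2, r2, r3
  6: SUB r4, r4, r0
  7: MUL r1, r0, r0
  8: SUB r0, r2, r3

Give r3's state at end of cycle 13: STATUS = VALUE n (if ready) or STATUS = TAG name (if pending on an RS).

  c1: issue SUB r1<-Add1  regs: r0:7,r1:Add1,r2:2,r3:2,r4:4
  c2: issue SUB r3<-Add2  regs: r0:7,r1:Add1,r2:2,r3:Add2,r4:4
  c3: CDB Add1=-5; issue SUB r0<-Add1  regs: r0:Add1,r1:-5,r2:2,r3:Add2,r4:4
  c4: CDB Add2=5; issue SUB r3<-Add2  regs: r0:Add1,r1:-5,r2:2,r3:Add2,r4:4
  c5: CDB Add1=-5; issue ADD r3<-Add1  regs: r0:-5,r1:-5,r2:2,r3:Add1,r4:4
  c6: issue MUL r2<-Mul1  regs: r0:-5,r1:-5,r2:Mul1,r3:Add1,r4:4
  c7: CDB Add2=0; issue SUB r4<-Add2  regs: r0:-5,r1:-5,r2:Mul1,r3:Add1,r4:Add2
  c8: issue MUL r1<-Mul2  regs: r0:-5,r1:Mul2,r2:Mul1,r3:Add1,r4:Add2
  c9: CDB Add1=0; issue SUB r0<-Add1  regs: r0:Add1,r1:Mul2,r2:Mul1,r3:0,r4:Add2
  c10: CDB Add2=9  regs: r0:Add1,r1:Mul2,r2:Mul1,r3:0,r4:9
  c11: -  regs: r0:Add1,r1:Mul2,r2:Mul1,r3:0,r4:9
  c12: CDB Mul2=25  regs: r0:Add1,r1:25,r2:Mul1,r3:0,r4:9
  c13: CDB Mul1=0  regs: r0:Add1,r1:25,r2:0,r3:0,r4:9

STATUS = VALUE 0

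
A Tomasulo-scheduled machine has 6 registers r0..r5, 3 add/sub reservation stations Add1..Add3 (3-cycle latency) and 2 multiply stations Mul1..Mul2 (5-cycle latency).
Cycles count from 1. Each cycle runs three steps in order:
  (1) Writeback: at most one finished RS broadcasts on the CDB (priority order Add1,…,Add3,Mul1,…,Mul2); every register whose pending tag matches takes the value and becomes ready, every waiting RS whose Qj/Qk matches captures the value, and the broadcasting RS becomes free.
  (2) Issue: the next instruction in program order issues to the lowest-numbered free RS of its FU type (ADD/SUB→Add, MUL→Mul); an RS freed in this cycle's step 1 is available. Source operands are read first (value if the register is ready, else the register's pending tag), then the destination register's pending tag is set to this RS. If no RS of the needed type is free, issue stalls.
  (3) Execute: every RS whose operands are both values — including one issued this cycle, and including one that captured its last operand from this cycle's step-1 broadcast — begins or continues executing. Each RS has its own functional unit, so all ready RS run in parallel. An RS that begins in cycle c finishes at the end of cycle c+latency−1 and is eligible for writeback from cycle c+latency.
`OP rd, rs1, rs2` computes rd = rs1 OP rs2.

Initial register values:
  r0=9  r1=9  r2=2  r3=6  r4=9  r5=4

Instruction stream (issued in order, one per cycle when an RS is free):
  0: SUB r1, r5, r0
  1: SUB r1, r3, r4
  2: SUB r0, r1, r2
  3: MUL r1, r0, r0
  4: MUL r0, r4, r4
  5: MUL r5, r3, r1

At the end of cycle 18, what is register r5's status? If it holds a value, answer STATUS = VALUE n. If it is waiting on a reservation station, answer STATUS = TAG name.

STATUS = VALUE 150

cycle 1: issue SUB r1<-Add1 // r0:9,r1:Add1,r2:2,r3:6,r4:9,r5:4
cycle 2: issue SUB r1<-Add2 // r0:9,r1:Add2,r2:2,r3:6,r4:9,r5:4
cycle 3: issue SUB r0<-Add3 // r0:Add3,r1:Add2,r2:2,r3:6,r4:9,r5:4
cycle 4: CDB Add1=-5; issue MUL r1<-Mul1 // r0:Add3,r1:Mul1,r2:2,r3:6,r4:9,r5:4
cycle 5: CDB Add2=-3; issue MUL r0<-Mul2 // r0:Mul2,r1:Mul1,r2:2,r3:6,r4:9,r5:4
cycle 6: stall // r0:Mul2,r1:Mul1,r2:2,r3:6,r4:9,r5:4
cycle 7: stall // r0:Mul2,r1:Mul1,r2:2,r3:6,r4:9,r5:4
cycle 8: CDB Add3=-5; stall // r0:Mul2,r1:Mul1,r2:2,r3:6,r4:9,r5:4
cycle 9: stall // r0:Mul2,r1:Mul1,r2:2,r3:6,r4:9,r5:4
cycle 10: CDB Mul2=81; issue MUL r5<-Mul2 // r0:81,r1:Mul1,r2:2,r3:6,r4:9,r5:Mul2
cycle 11: - // r0:81,r1:Mul1,r2:2,r3:6,r4:9,r5:Mul2
cycle 12: - // r0:81,r1:Mul1,r2:2,r3:6,r4:9,r5:Mul2
cycle 13: CDB Mul1=25 // r0:81,r1:25,r2:2,r3:6,r4:9,r5:Mul2
cycle 14: - // r0:81,r1:25,r2:2,r3:6,r4:9,r5:Mul2
cycle 15: - // r0:81,r1:25,r2:2,r3:6,r4:9,r5:Mul2
cycle 16: - // r0:81,r1:25,r2:2,r3:6,r4:9,r5:Mul2
cycle 17: - // r0:81,r1:25,r2:2,r3:6,r4:9,r5:Mul2
cycle 18: CDB Mul2=150 // r0:81,r1:25,r2:2,r3:6,r4:9,r5:150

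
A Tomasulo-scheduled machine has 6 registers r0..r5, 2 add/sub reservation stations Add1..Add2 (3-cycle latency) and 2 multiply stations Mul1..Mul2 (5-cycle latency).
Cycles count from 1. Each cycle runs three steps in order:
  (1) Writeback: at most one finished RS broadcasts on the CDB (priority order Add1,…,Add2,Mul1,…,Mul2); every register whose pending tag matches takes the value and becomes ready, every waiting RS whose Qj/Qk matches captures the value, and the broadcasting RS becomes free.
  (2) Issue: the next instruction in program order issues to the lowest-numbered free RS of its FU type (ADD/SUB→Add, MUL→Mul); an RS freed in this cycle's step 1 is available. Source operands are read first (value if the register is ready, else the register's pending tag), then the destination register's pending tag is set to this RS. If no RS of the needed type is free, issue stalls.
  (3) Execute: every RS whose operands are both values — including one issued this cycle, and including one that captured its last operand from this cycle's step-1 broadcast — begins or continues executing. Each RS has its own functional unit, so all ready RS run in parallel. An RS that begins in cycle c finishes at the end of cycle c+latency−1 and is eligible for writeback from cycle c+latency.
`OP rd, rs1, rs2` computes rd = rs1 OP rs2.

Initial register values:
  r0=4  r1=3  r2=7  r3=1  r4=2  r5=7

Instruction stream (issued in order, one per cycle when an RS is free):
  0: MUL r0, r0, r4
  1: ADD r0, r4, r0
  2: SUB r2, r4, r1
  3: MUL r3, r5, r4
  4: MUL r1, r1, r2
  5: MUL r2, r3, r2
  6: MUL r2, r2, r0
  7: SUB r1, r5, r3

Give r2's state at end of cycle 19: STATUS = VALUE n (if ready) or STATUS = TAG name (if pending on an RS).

  c1: issue MUL r0<-Mul1  regs: r0:Mul1,r1:3,r2:7,r3:1,r4:2,r5:7
  c2: issue ADD r0<-Add1  regs: r0:Add1,r1:3,r2:7,r3:1,r4:2,r5:7
  c3: issue SUB r2<-Add2  regs: r0:Add1,r1:3,r2:Add2,r3:1,r4:2,r5:7
  c4: issue MUL r3<-Mul2  regs: r0:Add1,r1:3,r2:Add2,r3:Mul2,r4:2,r5:7
  c5: stall  regs: r0:Add1,r1:3,r2:Add2,r3:Mul2,r4:2,r5:7
  c6: CDB Add2=-1; stall  regs: r0:Add1,r1:3,r2:-1,r3:Mul2,r4:2,r5:7
  c7: CDB Mul1=8; issue MUL r1<-Mul1  regs: r0:Add1,r1:Mul1,r2:-1,r3:Mul2,r4:2,r5:7
  c8: stall  regs: r0:Add1,r1:Mul1,r2:-1,r3:Mul2,r4:2,r5:7
  c9: CDB Mul2=14; issue MUL r2<-Mul2  regs: r0:Add1,r1:Mul1,r2:Mul2,r3:14,r4:2,r5:7
  c10: CDB Add1=10; stall  regs: r0:10,r1:Mul1,r2:Mul2,r3:14,r4:2,r5:7
  c11: stall  regs: r0:10,r1:Mul1,r2:Mul2,r3:14,r4:2,r5:7
  c12: CDB Mul1=-3; issue MUL r2<-Mul1  regs: r0:10,r1:-3,r2:Mul1,r3:14,r4:2,r5:7
  c13: issue SUB r1<-Add1  regs: r0:10,r1:Add1,r2:Mul1,r3:14,r4:2,r5:7
  c14: CDB Mul2=-14  regs: r0:10,r1:Add1,r2:Mul1,r3:14,r4:2,r5:7
  c15: -  regs: r0:10,r1:Add1,r2:Mul1,r3:14,r4:2,r5:7
  c16: CDB Add1=-7  regs: r0:10,r1:-7,r2:Mul1,r3:14,r4:2,r5:7
  c17: -  regs: r0:10,r1:-7,r2:Mul1,r3:14,r4:2,r5:7
  c18: -  regs: r0:10,r1:-7,r2:Mul1,r3:14,r4:2,r5:7
  c19: CDB Mul1=-140  regs: r0:10,r1:-7,r2:-140,r3:14,r4:2,r5:7

STATUS = VALUE -140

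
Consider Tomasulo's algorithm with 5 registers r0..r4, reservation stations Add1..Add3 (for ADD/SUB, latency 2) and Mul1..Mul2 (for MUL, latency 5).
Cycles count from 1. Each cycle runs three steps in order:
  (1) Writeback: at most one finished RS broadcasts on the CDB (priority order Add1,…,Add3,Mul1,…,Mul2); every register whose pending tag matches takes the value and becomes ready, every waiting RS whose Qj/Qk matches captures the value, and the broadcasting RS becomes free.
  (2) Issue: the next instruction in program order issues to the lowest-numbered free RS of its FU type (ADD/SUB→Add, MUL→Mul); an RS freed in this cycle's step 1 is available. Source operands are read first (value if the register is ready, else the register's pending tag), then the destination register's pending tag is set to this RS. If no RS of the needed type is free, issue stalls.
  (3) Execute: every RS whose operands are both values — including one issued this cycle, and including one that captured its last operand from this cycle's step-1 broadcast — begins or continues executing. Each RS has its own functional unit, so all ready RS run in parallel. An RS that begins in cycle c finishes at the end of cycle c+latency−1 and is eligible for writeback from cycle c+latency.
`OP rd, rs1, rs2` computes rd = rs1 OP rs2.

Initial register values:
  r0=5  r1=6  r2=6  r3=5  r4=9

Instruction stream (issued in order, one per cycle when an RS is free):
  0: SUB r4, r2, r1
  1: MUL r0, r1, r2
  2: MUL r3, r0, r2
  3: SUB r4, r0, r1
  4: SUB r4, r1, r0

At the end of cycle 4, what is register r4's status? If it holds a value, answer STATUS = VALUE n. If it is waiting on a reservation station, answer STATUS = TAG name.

STATUS = TAG Add1

c1: issue SUB r4<-Add1 | r0:5,r1:6,r2:6,r3:5,r4:Add1
c2: issue MUL r0<-Mul1 | r0:Mul1,r1:6,r2:6,r3:5,r4:Add1
c3: CDB Add1=0; issue MUL r3<-Mul2 | r0:Mul1,r1:6,r2:6,r3:Mul2,r4:0
c4: issue SUB r4<-Add1 | r0:Mul1,r1:6,r2:6,r3:Mul2,r4:Add1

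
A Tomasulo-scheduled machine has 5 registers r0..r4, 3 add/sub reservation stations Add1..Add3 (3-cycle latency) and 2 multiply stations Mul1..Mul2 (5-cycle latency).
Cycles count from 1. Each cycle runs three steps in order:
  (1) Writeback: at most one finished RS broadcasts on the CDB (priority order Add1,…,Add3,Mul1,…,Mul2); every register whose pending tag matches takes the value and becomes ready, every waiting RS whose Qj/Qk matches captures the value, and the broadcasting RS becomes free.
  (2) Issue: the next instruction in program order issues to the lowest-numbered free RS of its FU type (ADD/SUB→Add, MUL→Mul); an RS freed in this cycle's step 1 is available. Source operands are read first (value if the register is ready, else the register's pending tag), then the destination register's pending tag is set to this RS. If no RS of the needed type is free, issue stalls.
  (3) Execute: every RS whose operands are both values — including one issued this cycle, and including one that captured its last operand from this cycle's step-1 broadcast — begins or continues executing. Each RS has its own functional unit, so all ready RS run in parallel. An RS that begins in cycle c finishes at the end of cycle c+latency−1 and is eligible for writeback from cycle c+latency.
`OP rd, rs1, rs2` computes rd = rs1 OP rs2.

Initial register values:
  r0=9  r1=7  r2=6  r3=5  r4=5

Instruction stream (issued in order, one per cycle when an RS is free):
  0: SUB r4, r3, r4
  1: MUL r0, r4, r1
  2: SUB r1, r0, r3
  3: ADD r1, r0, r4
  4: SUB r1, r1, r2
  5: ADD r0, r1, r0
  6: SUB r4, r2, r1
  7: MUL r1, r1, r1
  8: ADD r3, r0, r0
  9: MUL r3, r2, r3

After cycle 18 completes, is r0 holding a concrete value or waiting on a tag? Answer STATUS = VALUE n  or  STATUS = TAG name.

STATUS = VALUE -6

cycle 1: issue SUB r4<-Add1 // r0:9,r1:7,r2:6,r3:5,r4:Add1
cycle 2: issue MUL r0<-Mul1 // r0:Mul1,r1:7,r2:6,r3:5,r4:Add1
cycle 3: issue SUB r1<-Add2 // r0:Mul1,r1:Add2,r2:6,r3:5,r4:Add1
cycle 4: CDB Add1=0; issue ADD r1<-Add1 // r0:Mul1,r1:Add1,r2:6,r3:5,r4:0
cycle 5: issue SUB r1<-Add3 // r0:Mul1,r1:Add3,r2:6,r3:5,r4:0
cycle 6: stall // r0:Mul1,r1:Add3,r2:6,r3:5,r4:0
cycle 7: stall // r0:Mul1,r1:Add3,r2:6,r3:5,r4:0
cycle 8: stall // r0:Mul1,r1:Add3,r2:6,r3:5,r4:0
cycle 9: CDB Mul1=0; stall // r0:0,r1:Add3,r2:6,r3:5,r4:0
cycle 10: stall // r0:0,r1:Add3,r2:6,r3:5,r4:0
cycle 11: stall // r0:0,r1:Add3,r2:6,r3:5,r4:0
cycle 12: CDB Add1=0; issue ADD r0<-Add1 // r0:Add1,r1:Add3,r2:6,r3:5,r4:0
cycle 13: CDB Add2=-5; issue SUB r4<-Add2 // r0:Add1,r1:Add3,r2:6,r3:5,r4:Add2
cycle 14: issue MUL r1<-Mul1 // r0:Add1,r1:Mul1,r2:6,r3:5,r4:Add2
cycle 15: CDB Add3=-6; issue ADD r3<-Add3 // r0:Add1,r1:Mul1,r2:6,r3:Add3,r4:Add2
cycle 16: issue MUL r3<-Mul2 // r0:Add1,r1:Mul1,r2:6,r3:Mul2,r4:Add2
cycle 17: - // r0:Add1,r1:Mul1,r2:6,r3:Mul2,r4:Add2
cycle 18: CDB Add1=-6 // r0:-6,r1:Mul1,r2:6,r3:Mul2,r4:Add2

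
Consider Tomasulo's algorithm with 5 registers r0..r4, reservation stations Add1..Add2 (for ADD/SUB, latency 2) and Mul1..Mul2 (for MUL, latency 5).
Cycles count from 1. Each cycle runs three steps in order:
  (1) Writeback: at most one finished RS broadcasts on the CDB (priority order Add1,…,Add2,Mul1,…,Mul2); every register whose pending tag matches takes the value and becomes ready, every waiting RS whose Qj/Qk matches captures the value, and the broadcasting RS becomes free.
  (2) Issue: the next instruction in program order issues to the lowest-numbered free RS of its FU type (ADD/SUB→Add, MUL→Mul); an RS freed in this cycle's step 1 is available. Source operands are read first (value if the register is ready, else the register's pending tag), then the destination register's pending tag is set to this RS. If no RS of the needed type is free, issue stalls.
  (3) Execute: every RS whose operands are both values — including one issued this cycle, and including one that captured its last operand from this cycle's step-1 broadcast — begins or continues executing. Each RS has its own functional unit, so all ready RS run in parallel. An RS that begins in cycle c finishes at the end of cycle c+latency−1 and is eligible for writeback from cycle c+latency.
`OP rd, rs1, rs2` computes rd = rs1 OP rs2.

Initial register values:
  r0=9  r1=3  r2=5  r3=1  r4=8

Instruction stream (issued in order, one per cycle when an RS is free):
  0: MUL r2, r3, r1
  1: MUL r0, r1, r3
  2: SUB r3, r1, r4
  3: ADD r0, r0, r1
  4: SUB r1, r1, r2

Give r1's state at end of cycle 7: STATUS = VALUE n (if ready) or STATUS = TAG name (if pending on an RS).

STATUS = TAG Add1

c1: issue MUL r2<-Mul1 | r0:9,r1:3,r2:Mul1,r3:1,r4:8
c2: issue MUL r0<-Mul2 | r0:Mul2,r1:3,r2:Mul1,r3:1,r4:8
c3: issue SUB r3<-Add1 | r0:Mul2,r1:3,r2:Mul1,r3:Add1,r4:8
c4: issue ADD r0<-Add2 | r0:Add2,r1:3,r2:Mul1,r3:Add1,r4:8
c5: CDB Add1=-5; issue SUB r1<-Add1 | r0:Add2,r1:Add1,r2:Mul1,r3:-5,r4:8
c6: CDB Mul1=3 | r0:Add2,r1:Add1,r2:3,r3:-5,r4:8
c7: CDB Mul2=3 | r0:Add2,r1:Add1,r2:3,r3:-5,r4:8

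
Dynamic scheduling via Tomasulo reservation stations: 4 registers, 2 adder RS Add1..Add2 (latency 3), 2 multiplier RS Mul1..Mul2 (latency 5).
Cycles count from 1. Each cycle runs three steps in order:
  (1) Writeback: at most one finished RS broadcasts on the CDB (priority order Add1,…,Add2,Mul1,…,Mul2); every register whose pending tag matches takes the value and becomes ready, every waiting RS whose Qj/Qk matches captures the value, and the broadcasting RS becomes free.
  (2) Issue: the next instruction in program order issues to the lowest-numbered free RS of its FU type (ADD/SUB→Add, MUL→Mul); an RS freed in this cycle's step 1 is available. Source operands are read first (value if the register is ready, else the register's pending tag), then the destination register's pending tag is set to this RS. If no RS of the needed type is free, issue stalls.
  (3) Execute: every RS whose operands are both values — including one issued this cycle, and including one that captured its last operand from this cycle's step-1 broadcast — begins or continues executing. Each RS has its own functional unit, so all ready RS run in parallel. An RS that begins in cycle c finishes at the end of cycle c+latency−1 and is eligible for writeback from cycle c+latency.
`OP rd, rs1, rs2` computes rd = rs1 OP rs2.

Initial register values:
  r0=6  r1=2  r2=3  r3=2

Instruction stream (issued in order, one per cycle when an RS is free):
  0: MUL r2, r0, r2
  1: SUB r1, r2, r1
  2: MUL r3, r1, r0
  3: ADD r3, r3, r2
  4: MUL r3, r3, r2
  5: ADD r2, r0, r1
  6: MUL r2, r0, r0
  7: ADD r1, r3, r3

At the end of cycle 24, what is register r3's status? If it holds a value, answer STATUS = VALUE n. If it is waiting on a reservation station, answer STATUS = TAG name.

STATUS = VALUE 2052

cycle 1: issue MUL r2<-Mul1 // r0:6,r1:2,r2:Mul1,r3:2
cycle 2: issue SUB r1<-Add1 // r0:6,r1:Add1,r2:Mul1,r3:2
cycle 3: issue MUL r3<-Mul2 // r0:6,r1:Add1,r2:Mul1,r3:Mul2
cycle 4: issue ADD r3<-Add2 // r0:6,r1:Add1,r2:Mul1,r3:Add2
cycle 5: stall // r0:6,r1:Add1,r2:Mul1,r3:Add2
cycle 6: CDB Mul1=18; issue MUL r3<-Mul1 // r0:6,r1:Add1,r2:18,r3:Mul1
cycle 7: stall // r0:6,r1:Add1,r2:18,r3:Mul1
cycle 8: stall // r0:6,r1:Add1,r2:18,r3:Mul1
cycle 9: CDB Add1=16; issue ADD r2<-Add1 // r0:6,r1:16,r2:Add1,r3:Mul1
cycle 10: stall // r0:6,r1:16,r2:Add1,r3:Mul1
cycle 11: stall // r0:6,r1:16,r2:Add1,r3:Mul1
cycle 12: CDB Add1=22; stall // r0:6,r1:16,r2:22,r3:Mul1
cycle 13: stall // r0:6,r1:16,r2:22,r3:Mul1
cycle 14: CDB Mul2=96; issue MUL r2<-Mul2 // r0:6,r1:16,r2:Mul2,r3:Mul1
cycle 15: issue ADD r1<-Add1 // r0:6,r1:Add1,r2:Mul2,r3:Mul1
cycle 16: - // r0:6,r1:Add1,r2:Mul2,r3:Mul1
cycle 17: CDB Add2=114 // r0:6,r1:Add1,r2:Mul2,r3:Mul1
cycle 18: - // r0:6,r1:Add1,r2:Mul2,r3:Mul1
cycle 19: CDB Mul2=36 // r0:6,r1:Add1,r2:36,r3:Mul1
cycle 20: - // r0:6,r1:Add1,r2:36,r3:Mul1
cycle 21: - // r0:6,r1:Add1,r2:36,r3:Mul1
cycle 22: CDB Mul1=2052 // r0:6,r1:Add1,r2:36,r3:2052
cycle 23: - // r0:6,r1:Add1,r2:36,r3:2052
cycle 24: - // r0:6,r1:Add1,r2:36,r3:2052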